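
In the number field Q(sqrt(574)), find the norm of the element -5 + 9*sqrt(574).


N(a + b*sqrt(d)) = a^2 - d*b^2
= (-5)^2 - (574)*(9)^2
= 25 - 46494
= -46469

-46469


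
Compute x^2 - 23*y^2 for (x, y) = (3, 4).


x^2 - d*y^2
= 3^2 - 23*4^2
= 9 - 368
= -359

-359


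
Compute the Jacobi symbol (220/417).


Compute (220/417) via quadratic reciprocity:
  pull out 2: (2/417) = +1  (since 417 mod 8 = 1)
  pull out 2: (2/417) = +1  (since 417 mod 8 = 1)
  reciprocity: (55/417) -> +(417/55)
  reduce: (32/55)
  pull out 2: (2/55) = +1  (since 55 mod 8 = 7)
  pull out 2: (2/55) = +1  (since 55 mod 8 = 7)
  pull out 2: (2/55) = +1  (since 55 mod 8 = 7)
  pull out 2: (2/55) = +1  (since 55 mod 8 = 7)
  pull out 2: (2/55) = +1  (since 55 mod 8 = 7)
  (1/55) = 1
Product of signs = 1

1


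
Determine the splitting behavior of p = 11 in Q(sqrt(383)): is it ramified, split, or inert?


K = Q(sqrt(383)). Since d mod 4 = 3, disc(K) = 1532.
Check p | disc: 1532 mod 11 = 3.
p does not divide disc. Compute Legendre symbol (d/p):
9^((11-1)/2) mod 11 = 1
(d/p) = 1, so p splits: (p) = P*P' with e=1, f=1, g=2.
Therefore p is split.

split


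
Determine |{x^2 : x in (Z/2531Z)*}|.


For prime p, the number of non-zero quadratic residues is (p-1)/2.
= (2531-1)/2
= 1265

1265


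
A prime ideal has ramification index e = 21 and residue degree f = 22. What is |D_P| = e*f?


|D_P| = e * f
= 21 * 22
= 462

462


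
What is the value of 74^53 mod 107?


p = 107 is prime and the exponent is (p-1)/2 = 53, so by Euler's criterion 74^53 = (74/107) = +1 or -1 mod 107.
Compute by square-and-multiply:
  53 = 32 + 16 + 4 + 1 (binary 110101)
  Repeated squaring mod 107: 74^1 = 74, 74^2 = 19, 74^4 = 40, 74^8 = 102, 74^16 = 25, 74^32 = 90
  74^53 = 74^32 * 74^16 * 74^4 * 74^1 = 90 * 25 * 40 * 74 mod 107
    90 * 25 = 2250 = 3 mod 107
    3 * 40 = 120 = 13 mod 107
    13 * 74 = 962 = 106 mod 107
  74^53 = 106 mod 107
Result 106 = p - 1 = -1 mod 107: 74 is a quadratic non-residue mod 107. As a residue in [0, p-1] the value is 106.
74^53 mod 107 = 106

106


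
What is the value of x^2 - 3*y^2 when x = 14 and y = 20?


x^2 - d*y^2
= 14^2 - 3*20^2
= 196 - 1200
= -1004

-1004


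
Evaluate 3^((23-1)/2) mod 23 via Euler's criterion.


p = 23 is prime and the exponent is (p-1)/2 = 11, so by Euler's criterion 3^11 = (3/23) = +1 or -1 mod 23.
Compute by square-and-multiply:
  11 = 8 + 2 + 1 (binary 1011)
  Repeated squaring mod 23: 3^1 = 3, 3^2 = 9, 3^4 = 12, 3^8 = 6
  3^11 = 3^8 * 3^2 * 3^1 = 6 * 9 * 3 mod 23
    6 * 9 = 54 = 8 mod 23
    8 * 3 = 24 = 1 mod 23
  3^11 = 1 mod 23
Result 1: 3 is a quadratic residue mod 23.
3^11 mod 23 = 1

1


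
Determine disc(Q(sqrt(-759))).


For K = Q(sqrt(d)) with d squarefree: disc(K) = d if d = 1 mod 4, and disc(K) = 4d if d = 2 or 3 mod 4.
Here d = -759, and d mod 4 = 1.
d = 1 mod 4 (O_K = Z[(1+sqrt(d))/2]), so disc(K) = d = -759

-759


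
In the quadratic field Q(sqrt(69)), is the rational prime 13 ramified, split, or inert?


K = Q(sqrt(69)). Since d mod 4 = 1, disc(K) = 69.
Check p | disc: 69 mod 13 = 4.
p does not divide disc. Compute Legendre symbol (d/p):
4^((13-1)/2) mod 13 = 1
(d/p) = 1, so p splits: (p) = P*P' with e=1, f=1, g=2.
Therefore p is split.

split


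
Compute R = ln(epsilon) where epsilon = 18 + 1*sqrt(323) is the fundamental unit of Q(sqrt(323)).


epsilon = 18 + 1*sqrt(323)
= 35.9722
R = ln(35.9722)
= 3.5827

3.5827


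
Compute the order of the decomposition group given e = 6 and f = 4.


|D_P| = e * f
= 6 * 4
= 24

24


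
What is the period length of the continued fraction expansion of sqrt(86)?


Run the CF algorithm for sqrt(86).
a_0 = floor(sqrt(86)) = 9; set m_0=0, q_0=1.
Recurrence: m' = q*a - m,  q' = (d - m'^2)/q,  a' = floor((a_0 + m')/q').
  step 1: m=9, q=5, a=3
  step 2: m=6, q=10, a=1
  step 3: m=4, q=7, a=1
  step 4: m=3, q=11, a=1
  step 5: m=8, q=2, a=8
  step 6: m=8, q=11, a=1
  step 7: m=3, q=7, a=1
  step 8: m=4, q=10, a=1
  step 9: m=6, q=5, a=3
  step 10: m=9, q=1, a=18
a_10 = 2*a_0 = 18, so the period closes here.
sqrt(86) = [9; 3, 1, 1, 1, 8, 1, 1, 1, 3, 18]
Period length = 10

10


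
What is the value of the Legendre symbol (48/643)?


p = 643 is prime, so compute (48/643) with the reciprocity algorithm (Jacobi-symbol steps: pull out 2s via (2/n), flip via reciprocity, reduce):
  pull out 2: (2/643) = -1  (since 643 mod 8 = 3)
  pull out 2: (2/643) = -1  (since 643 mod 8 = 3)
  pull out 2: (2/643) = -1  (since 643 mod 8 = 3)
  pull out 2: (2/643) = -1  (since 643 mod 8 = 3)
  reciprocity: (3/643) -> -(643/3)
  reduce: (1/3)
  (1/3) = 1
Product of signs = -1
(48/643) = -1

-1


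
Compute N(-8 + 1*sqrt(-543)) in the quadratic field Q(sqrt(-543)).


N(a + b*sqrt(d)) = a^2 - d*b^2
= (-8)^2 - (-543)*(1)^2
= 64 + 543
= 607

607


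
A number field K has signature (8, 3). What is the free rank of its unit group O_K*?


By Dirichlet's unit theorem:
rank = r1 + r2 - 1
= 8 + 3 - 1
= 10

10


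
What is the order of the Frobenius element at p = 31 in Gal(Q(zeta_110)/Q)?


The Frobenius at p in Gal(Q(zeta_n)/Q) = (Z/nZ)* is the class of p, so its order is ord_110(31), the smallest k >= 1 with 31^k = 1 mod 110.
n = 110 = 2 * 5 * 11, phi(110) = 40; the order divides phi(n).
Divisors of 40: 1, 2, 4, 5, 8, 10, 20, 40
Repeated squaring mod 110: 31^1 = 31, 31^2 = 81, 31^4 = 71, 31^8 = 91, 31^16 = 31, 31^32 = 81
Test divisors in increasing order:
  k=1: 31^1 = 31 mod 110
  k=2: 31^2 = 81 mod 110
  k=4: 31^4 = 71 mod 110
  k=5: 31^5 = 71 * 31 = 1 mod 110  <- first divisor giving 1
Order = 5

5


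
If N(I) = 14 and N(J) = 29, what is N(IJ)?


N(IJ) = N(I) * N(J)
= 14 * 29
= 406

406


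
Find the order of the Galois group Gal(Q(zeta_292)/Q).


|Gal(Q(zeta_292)/Q)| = phi(292)
= 144

144


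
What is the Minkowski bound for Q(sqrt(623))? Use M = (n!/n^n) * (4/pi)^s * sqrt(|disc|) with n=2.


d = 623, d mod 4 = 3, so disc(K) = 4d = 2492; |disc(K)| = 2492
Real quadratic field, so n = 2, s = r2 = 0, r1 = 2
M = (n!/n^n) * (4/pi)^s * sqrt(|disc(K)|) = (2!/2^2) * (4/pi)^0 * sqrt(2492)
= 0.5 * 1.000000 * 49.919936
= 24.9600

24.9600


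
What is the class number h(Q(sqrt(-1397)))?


K = Q(sqrt(-1397)). d mod 4 = 3, so D = disc(K) = 4d = -5588
h(K) equals the number of primitive reduced positive-definite forms (a, b, c) = a*x^2 + b*x*y + c*y^2 with b^2 - 4ac = D,
where reduced means |b| <= a <= c, with b >= 0 whenever |b| = a or a = c, and primitive means gcd(a, b, c) = 1.
Reduced forces 3a^2 <= |D| = 5588, so 1 <= a <= 43; b must have the parity of D, and c = (b^2 - D)/(4a) must be an integer >= a.
Enumerate a = 1..43, b in [-a, a]:
  a=1: (1, 0, 1397)  [1]
  a=2: (2, 2, 699)  [1]
  a=3: (3, -2, 466), (3, 2, 466)  [2]
  a=4..5: none
  a=6: (6, -2, 233), (6, 2, 233)  [2]
  a=7..8: none
  a=9: (9, -8, 157), (9, 8, 157)  [2]
  a=10: none
  a=11: (11, 0, 127)  [1]
  a=12..17: none
  a=18: (18, -10, 79), (18, 10, 79)  [2]
  a=19: (19, -6, 74), (19, 6, 74)  [2]
  a=20..21: none
  a=22: (22, 22, 69)  [1]
  a=23: (23, -22, 66), (23, 22, 66)  [2]
  a=24..26: none
  a=27: (27, -26, 58), (27, 26, 58)  [2]
  a=28: none
  a=29: (29, -26, 54), (29, 26, 54)  [2]
  a=30..32: none
  a=33: (33, -22, 46), (33, 22, 46)  [2]
  a=34..36: none
  a=37: (37, -6, 38), (37, 6, 38)  [2]
  a=38..43: none
Total reduced forms: 1 + 1 + 2 + 2 + 2 + 1 + 2 + 2 + 1 + 2 + 2 + 2 + 2 + 2 = 24
h = 24

24


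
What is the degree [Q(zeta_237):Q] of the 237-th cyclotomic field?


The degree equals Euler's totient phi(237).
237 = 3 * 79
phi(237) = 156

156


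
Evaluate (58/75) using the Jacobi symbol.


Compute (58/75) via quadratic reciprocity:
  pull out 2: (2/75) = -1  (since 75 mod 8 = 3)
  reciprocity: (29/75) -> +(75/29)
  reduce: (17/29)
  reciprocity: (17/29) -> +(29/17)
  reduce: (12/17)
  pull out 2: (2/17) = +1  (since 17 mod 8 = 1)
  pull out 2: (2/17) = +1  (since 17 mod 8 = 1)
  reciprocity: (3/17) -> +(17/3)
  reduce: (2/3)
  pull out 2: (2/3) = -1  (since 3 mod 8 = 3)
  (1/3) = 1
Product of signs = 1

1


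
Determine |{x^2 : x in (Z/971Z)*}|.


For prime p, the number of non-zero quadratic residues is (p-1)/2.
= (971-1)/2
= 485

485


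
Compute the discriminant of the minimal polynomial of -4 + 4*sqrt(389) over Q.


The element -4 + 4*sqrt(389) has minimal polynomial:
x^2 + 8*x - 6208
Discriminant = (8)^2 - 4*(-6208)
= 64 + 24832
= 24896

24896


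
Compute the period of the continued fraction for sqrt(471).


Run the CF algorithm for sqrt(471).
a_0 = floor(sqrt(471)) = 21; set m_0=0, q_0=1.
Recurrence: m' = q*a - m,  q' = (d - m'^2)/q,  a' = floor((a_0 + m')/q').
  step 1: m=21, q=30, a=1
  step 2: m=9, q=13, a=2
  step 3: m=17, q=14, a=2
  step 4: m=11, q=25, a=1
  step 5: m=14, q=11, a=3
  step 6: m=19, q=10, a=4
  step 7: m=21, q=3, a=14
  step 8: m=21, q=10, a=4
  step 9: m=19, q=11, a=3
  step 10: m=14, q=25, a=1
  step 11: m=11, q=14, a=2
  step 12: m=17, q=13, a=2
  step 13: m=9, q=30, a=1
  step 14: m=21, q=1, a=42
a_14 = 2*a_0 = 42, so the period closes here.
sqrt(471) = [21; 1, 2, 2, 1, 3, 4, 14, 4, 3, 1, 2, 2, 1, 42]
Period length = 14

14


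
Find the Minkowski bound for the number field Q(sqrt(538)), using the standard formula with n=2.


d = 538, d mod 4 = 2, so disc(K) = 4d = 2152; |disc(K)| = 2152
Real quadratic field, so n = 2, s = r2 = 0, r1 = 2
M = (n!/n^n) * (4/pi)^s * sqrt(|disc(K)|) = (2!/2^2) * (4/pi)^0 * sqrt(2152)
= 0.5 * 1.000000 * 46.389654
= 23.1948

23.1948


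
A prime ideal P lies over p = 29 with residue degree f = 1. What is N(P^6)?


N(P^a) = p^(a*f)
= 29^(6*1)
= 29^6
= 594823321

594823321


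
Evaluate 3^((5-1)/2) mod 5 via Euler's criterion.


p = 5 is prime and the exponent is (p-1)/2 = 2, so by Euler's criterion 3^2 = (3/5) = +1 or -1 mod 5.
Compute by square-and-multiply:
  2 = 2 (binary 10)
  Repeated squaring mod 5: 3^1 = 3, 3^2 = 4
  3^2 = 4 mod 5
Result 4 = p - 1 = -1 mod 5: 3 is a quadratic non-residue mod 5. As a residue in [0, p-1] the value is 4.
3^2 mod 5 = 4

4


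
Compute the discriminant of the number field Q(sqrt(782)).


For K = Q(sqrt(d)) with d squarefree: disc(K) = d if d = 1 mod 4, and disc(K) = 4d if d = 2 or 3 mod 4.
Here d = 782, and d mod 4 = 2.
d = 2 mod 4, not 1 (O_K = Z[sqrt(d)]), so disc(K) = 4d = 4 * (782) = 3128

3128


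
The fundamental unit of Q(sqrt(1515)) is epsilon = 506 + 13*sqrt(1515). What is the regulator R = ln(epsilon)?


epsilon = 506 + 13*sqrt(1515)
= 1011.9990
R = ln(1011.9990)
= 6.9197

6.9197


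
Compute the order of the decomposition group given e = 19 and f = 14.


|D_P| = e * f
= 19 * 14
= 266

266


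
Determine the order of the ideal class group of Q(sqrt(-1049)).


K = Q(sqrt(-1049)). d mod 4 = 3, so D = disc(K) = 4d = -4196
h(K) equals the number of primitive reduced positive-definite forms (a, b, c) = a*x^2 + b*x*y + c*y^2 with b^2 - 4ac = D,
where reduced means |b| <= a <= c, with b >= 0 whenever |b| = a or a = c, and primitive means gcd(a, b, c) = 1.
Reduced forces 3a^2 <= |D| = 4196, so 1 <= a <= 37; b must have the parity of D, and c = (b^2 - D)/(4a) must be an integer >= a.
Enumerate a = 1..37, b in [-a, a]:
  a=1: (1, 0, 1049)  [1]
  a=2: (2, 2, 525)  [1]
  a=3: (3, -2, 350), (3, 2, 350)  [2]
  a=4: none
  a=5: (5, -2, 210), (5, 2, 210)  [2]
  a=6: (6, -2, 175), (6, 2, 175)  [2]
  a=7: (7, -2, 150), (7, 2, 150)  [2]
  a=8: none
  a=9: (9, -4, 117), (9, 4, 117)  [2]
  a=10: (10, -2, 105), (10, 2, 105)  [2]
  a=11..12: none
  a=13: (13, -4, 81), (13, 4, 81)  [2]
  a=14: (14, -2, 75), (14, 2, 75)  [2]
  a=15: (15, -8, 71), (15, -2, 70), (15, 2, 70), (15, 8, 71)  [4]
  a=16..17: none
  a=18: (18, -14, 61), (18, 14, 61)  [2]
  a=19..20: none
  a=21: (21, -16, 53), (21, -2, 50), (21, 2, 50), (21, 16, 53)  [4]
  a=22: none
  a=23: (23, -6, 46), (23, 6, 46)  [2]
  a=24: none
  a=25: (25, -2, 42), (25, 2, 42)  [2]
  a=26: (26, -22, 45), (26, 22, 45)  [2]
  a=27: (27, -4, 39), (27, 4, 39)  [2]
  a=28: none
  a=29: (29, -26, 42), (29, 26, 42)  [2]
  a=30: (30, -22, 39), (30, -2, 35), (30, 2, 35), (30, 22, 39)  [4]
  a=31: (31, -12, 35), (31, 12, 35)  [2]
  a=32..37: none
Total reduced forms: 1 + 1 + 2 + 2 + 2 + 2 + 2 + 2 + 2 + 2 + 4 + 2 + 4 + 2 + 2 + 2 + 2 + 2 + 4 + 2 = 44
h = 44

44


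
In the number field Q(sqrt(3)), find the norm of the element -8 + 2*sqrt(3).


N(a + b*sqrt(d)) = a^2 - d*b^2
= (-8)^2 - (3)*(2)^2
= 64 - 12
= 52

52


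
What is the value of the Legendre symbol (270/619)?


p = 619 is prime, so compute (270/619) with the reciprocity algorithm (Jacobi-symbol steps: pull out 2s via (2/n), flip via reciprocity, reduce):
  pull out 2: (2/619) = -1  (since 619 mod 8 = 3)
  reciprocity: (135/619) -> -(619/135)
  reduce: (79/135)
  reciprocity: (79/135) -> -(135/79)
  reduce: (56/79)
  pull out 2: (2/79) = +1  (since 79 mod 8 = 7)
  pull out 2: (2/79) = +1  (since 79 mod 8 = 7)
  pull out 2: (2/79) = +1  (since 79 mod 8 = 7)
  reciprocity: (7/79) -> -(79/7)
  reduce: (2/7)
  pull out 2: (2/7) = +1  (since 7 mod 8 = 7)
  (1/7) = 1
Product of signs = 1
(270/619) = 1

1


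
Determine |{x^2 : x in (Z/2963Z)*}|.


For prime p, the number of non-zero quadratic residues is (p-1)/2.
= (2963-1)/2
= 1481

1481


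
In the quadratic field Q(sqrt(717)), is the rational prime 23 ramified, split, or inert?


K = Q(sqrt(717)). Since d mod 4 = 1, disc(K) = 717.
Check p | disc: 717 mod 23 = 4.
p does not divide disc. Compute Legendre symbol (d/p):
4^((23-1)/2) mod 23 = 1
(d/p) = 1, so p splits: (p) = P*P' with e=1, f=1, g=2.
Therefore p is split.

split


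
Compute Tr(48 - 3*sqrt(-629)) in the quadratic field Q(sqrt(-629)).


Tr(a + b*sqrt(d)) = (a + b*sqrt(d)) + (a - b*sqrt(d)) = 2a
= 2 * (48)
= 96

96


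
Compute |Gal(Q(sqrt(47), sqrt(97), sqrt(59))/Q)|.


The 3 square roots of distinct primes are multiplicatively independent over Q,
so [K:Q] = 2^3 and Gal(K/Q) is isomorphic to (Z/2Z)^3.
|Gal| = 2^3 = 8

8


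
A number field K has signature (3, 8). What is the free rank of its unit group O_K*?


By Dirichlet's unit theorem:
rank = r1 + r2 - 1
= 3 + 8 - 1
= 10

10


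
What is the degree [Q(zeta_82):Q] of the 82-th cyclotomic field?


The degree equals Euler's totient phi(82).
82 = 2 * 41
phi(82) = 40

40


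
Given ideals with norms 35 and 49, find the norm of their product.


N(IJ) = N(I) * N(J)
= 35 * 49
= 1715

1715


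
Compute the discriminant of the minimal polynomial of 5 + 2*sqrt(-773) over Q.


The element 5 + 2*sqrt(-773) has minimal polynomial:
x^2 - 10*x + 3117
Discriminant = (-10)^2 - 4*(3117)
= 100 - 12468
= -12368

-12368


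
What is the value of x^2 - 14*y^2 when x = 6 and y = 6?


x^2 - d*y^2
= 6^2 - 14*6^2
= 36 - 504
= -468

-468


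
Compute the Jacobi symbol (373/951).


Compute (373/951) via quadratic reciprocity:
  reciprocity: (373/951) -> +(951/373)
  reduce: (205/373)
  reciprocity: (205/373) -> +(373/205)
  reduce: (168/205)
  pull out 2: (2/205) = -1  (since 205 mod 8 = 5)
  pull out 2: (2/205) = -1  (since 205 mod 8 = 5)
  pull out 2: (2/205) = -1  (since 205 mod 8 = 5)
  reciprocity: (21/205) -> +(205/21)
  reduce: (16/21)
  pull out 2: (2/21) = -1  (since 21 mod 8 = 5)
  pull out 2: (2/21) = -1  (since 21 mod 8 = 5)
  pull out 2: (2/21) = -1  (since 21 mod 8 = 5)
  pull out 2: (2/21) = -1  (since 21 mod 8 = 5)
  (1/21) = 1
Product of signs = -1

-1


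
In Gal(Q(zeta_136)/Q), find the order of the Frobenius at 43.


The Frobenius at p in Gal(Q(zeta_n)/Q) = (Z/nZ)* is the class of p, so its order is ord_136(43), the smallest k >= 1 with 43^k = 1 mod 136.
n = 136 = 2^3 * 17, phi(136) = 64; the order divides phi(n).
Divisors of 64: 1, 2, 4, 8, 16, 32, 64
Repeated squaring mod 136: 43^1 = 43, 43^2 = 81, 43^4 = 33, 43^8 = 1, 43^16 = 1, 43^32 = 1, 43^64 = 1
Test divisors in increasing order:
  k=1: 43^1 = 43 mod 136
  k=2: 43^2 = 81 mod 136
  k=4: 43^4 = 33 mod 136
  k=8: 43^8 = 1 mod 136  <- first divisor giving 1
Order = 8

8


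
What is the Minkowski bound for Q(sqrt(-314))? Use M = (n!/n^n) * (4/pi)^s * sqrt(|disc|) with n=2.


d = -314, d mod 4 = 2, so disc(K) = 4d = -1256; |disc(K)| = 1256
Imaginary quadratic field, so n = 2, s = r2 = 1, r1 = 0
M = (n!/n^n) * (4/pi)^s * sqrt(|disc(K)|) = (2!/2^2) * (4/pi)^1 * sqrt(1256)
= 0.5 * 1.273240 * 35.440090
= 22.5619

22.5619


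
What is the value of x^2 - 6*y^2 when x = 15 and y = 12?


x^2 - d*y^2
= 15^2 - 6*12^2
= 225 - 864
= -639

-639


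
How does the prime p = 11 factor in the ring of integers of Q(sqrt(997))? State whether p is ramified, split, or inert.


K = Q(sqrt(997)). Since d mod 4 = 1, disc(K) = 997.
Check p | disc: 997 mod 11 = 7.
p does not divide disc. Compute Legendre symbol (d/p):
7^((11-1)/2) mod 11 = -1
(d/p) = -1, so p is inert: (p) stays prime with e=1, f=2, g=1.
Therefore p is inert.

inert


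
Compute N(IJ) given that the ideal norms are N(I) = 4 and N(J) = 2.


N(IJ) = N(I) * N(J)
= 4 * 2
= 8

8


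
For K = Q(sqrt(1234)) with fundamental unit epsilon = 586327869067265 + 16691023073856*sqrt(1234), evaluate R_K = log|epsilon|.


epsilon = 586327869067265 + 16691023073856*sqrt(1234)
= 1.1727e+15
R = ln(1.1727e+15)
= 34.6980

34.6980


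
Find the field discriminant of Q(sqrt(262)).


For K = Q(sqrt(d)) with d squarefree: disc(K) = d if d = 1 mod 4, and disc(K) = 4d if d = 2 or 3 mod 4.
Here d = 262, and d mod 4 = 2.
d = 2 mod 4, not 1 (O_K = Z[sqrt(d)]), so disc(K) = 4d = 4 * (262) = 1048

1048


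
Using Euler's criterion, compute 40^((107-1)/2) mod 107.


p = 107 is prime and the exponent is (p-1)/2 = 53, so by Euler's criterion 40^53 = (40/107) = +1 or -1 mod 107.
Compute by square-and-multiply:
  53 = 32 + 16 + 4 + 1 (binary 110101)
  Repeated squaring mod 107: 40^1 = 40, 40^2 = 102, 40^4 = 25, 40^8 = 90, 40^16 = 75, 40^32 = 61
  40^53 = 40^32 * 40^16 * 40^4 * 40^1 = 61 * 75 * 25 * 40 mod 107
    61 * 75 = 4575 = 81 mod 107
    81 * 25 = 2025 = 99 mod 107
    99 * 40 = 3960 = 1 mod 107
  40^53 = 1 mod 107
Result 1: 40 is a quadratic residue mod 107.
40^53 mod 107 = 1

1


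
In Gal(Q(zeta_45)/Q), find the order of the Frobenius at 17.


The Frobenius at p in Gal(Q(zeta_n)/Q) = (Z/nZ)* is the class of p, so its order is ord_45(17), the smallest k >= 1 with 17^k = 1 mod 45.
n = 45 = 3^2 * 5, phi(45) = 24; the order divides phi(n).
Divisors of 24: 1, 2, 3, 4, 6, 8, 12, 24
Repeated squaring mod 45: 17^1 = 17, 17^2 = 19, 17^4 = 1, 17^8 = 1, 17^16 = 1
Test divisors in increasing order:
  k=1: 17^1 = 17 mod 45
  k=2: 17^2 = 19 mod 45
  k=3: 17^3 = 19 * 17 = 8 mod 45
  k=4: 17^4 = 1 mod 45  <- first divisor giving 1
Order = 4

4


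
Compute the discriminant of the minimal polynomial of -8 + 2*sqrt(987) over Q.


The element -8 + 2*sqrt(987) has minimal polynomial:
x^2 + 16*x - 3884
Discriminant = (16)^2 - 4*(-3884)
= 256 + 15536
= 15792

15792


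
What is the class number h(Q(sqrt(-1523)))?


K = Q(sqrt(-1523)). d mod 4 = 1, so D = disc(K) = d = -1523
h(K) equals the number of primitive reduced positive-definite forms (a, b, c) = a*x^2 + b*x*y + c*y^2 with b^2 - 4ac = D,
where reduced means |b| <= a <= c, with b >= 0 whenever |b| = a or a = c, and primitive means gcd(a, b, c) = 1.
Reduced forces 3a^2 <= |D| = 1523, so 1 <= a <= 22; b must have the parity of D, and c = (b^2 - D)/(4a) must be an integer >= a.
Enumerate a = 1..22, b in [-a, a]:
  a=1: (1, 1, 381)  [1]
  a=2: none
  a=3: (3, -1, 127), (3, 1, 127)  [2]
  a=4..8: none
  a=9: (9, -5, 43), (9, 5, 43)  [2]
  a=10..18: none
  a=19: (19, -15, 23), (19, 15, 23)  [2]
  a=20..22: none
Total reduced forms: 1 + 2 + 2 + 2 = 7
h = 7

7


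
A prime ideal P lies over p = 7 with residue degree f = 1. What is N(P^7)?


N(P^a) = p^(a*f)
= 7^(7*1)
= 7^7
= 823543

823543


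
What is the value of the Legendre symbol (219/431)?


p = 431 is prime, so compute (219/431) with the reciprocity algorithm (Jacobi-symbol steps: pull out 2s via (2/n), flip via reciprocity, reduce):
  reciprocity: (219/431) -> -(431/219)
  reduce: (212/219)
  pull out 2: (2/219) = -1  (since 219 mod 8 = 3)
  pull out 2: (2/219) = -1  (since 219 mod 8 = 3)
  reciprocity: (53/219) -> +(219/53)
  reduce: (7/53)
  reciprocity: (7/53) -> +(53/7)
  reduce: (4/7)
  pull out 2: (2/7) = +1  (since 7 mod 8 = 7)
  pull out 2: (2/7) = +1  (since 7 mod 8 = 7)
  (1/7) = 1
Product of signs = -1
(219/431) = -1

-1


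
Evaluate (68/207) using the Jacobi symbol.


Compute (68/207) via quadratic reciprocity:
  pull out 2: (2/207) = +1  (since 207 mod 8 = 7)
  pull out 2: (2/207) = +1  (since 207 mod 8 = 7)
  reciprocity: (17/207) -> +(207/17)
  reduce: (3/17)
  reciprocity: (3/17) -> +(17/3)
  reduce: (2/3)
  pull out 2: (2/3) = -1  (since 3 mod 8 = 3)
  (1/3) = 1
Product of signs = -1

-1


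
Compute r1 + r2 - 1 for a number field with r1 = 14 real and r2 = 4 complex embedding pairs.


By Dirichlet's unit theorem:
rank = r1 + r2 - 1
= 14 + 4 - 1
= 17

17


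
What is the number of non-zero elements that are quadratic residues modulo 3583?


For prime p, the number of non-zero quadratic residues is (p-1)/2.
= (3583-1)/2
= 1791

1791


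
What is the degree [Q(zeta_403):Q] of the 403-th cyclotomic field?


The degree equals Euler's totient phi(403).
403 = 13 * 31
phi(403) = 360

360


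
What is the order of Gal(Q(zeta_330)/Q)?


|Gal(Q(zeta_330)/Q)| = phi(330)
= 80

80


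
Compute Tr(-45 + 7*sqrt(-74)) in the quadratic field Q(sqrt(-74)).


Tr(a + b*sqrt(d)) = (a + b*sqrt(d)) + (a - b*sqrt(d)) = 2a
= 2 * (-45)
= -90

-90


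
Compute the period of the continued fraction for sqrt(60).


Run the CF algorithm for sqrt(60).
a_0 = floor(sqrt(60)) = 7; set m_0=0, q_0=1.
Recurrence: m' = q*a - m,  q' = (d - m'^2)/q,  a' = floor((a_0 + m')/q').
  step 1: m=7, q=11, a=1
  step 2: m=4, q=4, a=2
  step 3: m=4, q=11, a=1
  step 4: m=7, q=1, a=14
a_4 = 2*a_0 = 14, so the period closes here.
sqrt(60) = [7; 1, 2, 1, 14]
Period length = 4

4


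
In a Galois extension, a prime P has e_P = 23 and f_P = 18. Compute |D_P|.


|D_P| = e * f
= 23 * 18
= 414

414


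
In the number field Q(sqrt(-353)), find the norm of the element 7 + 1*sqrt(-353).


N(a + b*sqrt(d)) = a^2 - d*b^2
= (7)^2 - (-353)*(1)^2
= 49 + 353
= 402

402


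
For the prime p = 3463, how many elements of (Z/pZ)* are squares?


For prime p, the number of non-zero quadratic residues is (p-1)/2.
= (3463-1)/2
= 1731

1731


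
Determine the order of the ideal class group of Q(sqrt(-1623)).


K = Q(sqrt(-1623)). d mod 4 = 1, so D = disc(K) = d = -1623
h(K) equals the number of primitive reduced positive-definite forms (a, b, c) = a*x^2 + b*x*y + c*y^2 with b^2 - 4ac = D,
where reduced means |b| <= a <= c, with b >= 0 whenever |b| = a or a = c, and primitive means gcd(a, b, c) = 1.
Reduced forces 3a^2 <= |D| = 1623, so 1 <= a <= 23; b must have the parity of D, and c = (b^2 - D)/(4a) must be an integer >= a.
Enumerate a = 1..23, b in [-a, a]:
  a=1: (1, 1, 406)  [1]
  a=2: (2, -1, 203), (2, 1, 203)  [2]
  a=3: (3, 3, 136)  [1]
  a=4: (4, -3, 102), (4, 3, 102)  [2]
  a=5: none
  a=6: (6, -3, 68), (6, 3, 68)  [2]
  a=7: (7, -1, 58), (7, 1, 58)  [2]
  a=8: (8, -3, 51), (8, 3, 51)  [2]
  a=9..10: none
  a=11: (11, -7, 38), (11, 7, 38)  [2]
  a=12: (12, -3, 34), (12, 3, 34)  [2]
  a=13: none
  a=14: (14, -13, 32), (14, -1, 29), (14, 1, 29), (14, 13, 32)  [4]
  a=15: none
  a=16: (16, -13, 28), (16, 13, 28)  [2]
  a=17: (17, -3, 24), (17, 3, 24)  [2]
  a=18: none
  a=19: (19, -7, 22), (19, 7, 22)  [2]
  a=20: none
  a=21: (21, -15, 22), (21, 15, 22)  [2]
  a=22..23: none
Total reduced forms: 1 + 2 + 1 + 2 + 2 + 2 + 2 + 2 + 2 + 4 + 2 + 2 + 2 + 2 = 28
h = 28

28


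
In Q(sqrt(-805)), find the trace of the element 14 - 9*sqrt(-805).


Tr(a + b*sqrt(d)) = (a + b*sqrt(d)) + (a - b*sqrt(d)) = 2a
= 2 * (14)
= 28

28


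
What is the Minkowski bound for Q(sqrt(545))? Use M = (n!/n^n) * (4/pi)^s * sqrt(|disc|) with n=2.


d = 545, d mod 4 = 1, so disc(K) = d = 545; |disc(K)| = 545
Real quadratic field, so n = 2, s = r2 = 0, r1 = 2
M = (n!/n^n) * (4/pi)^s * sqrt(|disc(K)|) = (2!/2^2) * (4/pi)^0 * sqrt(545)
= 0.5 * 1.000000 * 23.345235
= 11.6726

11.6726


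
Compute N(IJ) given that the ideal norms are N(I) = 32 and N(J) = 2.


N(IJ) = N(I) * N(J)
= 32 * 2
= 64

64


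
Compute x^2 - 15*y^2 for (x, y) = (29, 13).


x^2 - d*y^2
= 29^2 - 15*13^2
= 841 - 2535
= -1694

-1694


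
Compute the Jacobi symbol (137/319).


Compute (137/319) via quadratic reciprocity:
  reciprocity: (137/319) -> +(319/137)
  reduce: (45/137)
  reciprocity: (45/137) -> +(137/45)
  reduce: (2/45)
  pull out 2: (2/45) = -1  (since 45 mod 8 = 5)
  (1/45) = 1
Product of signs = -1

-1


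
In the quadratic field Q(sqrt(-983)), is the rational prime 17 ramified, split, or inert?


K = Q(sqrt(-983)). Since d mod 4 = 1, disc(K) = -983.
Check p | disc: -983 mod 17 = 3.
p does not divide disc. Compute Legendre symbol (d/p):
3^((17-1)/2) mod 17 = -1
(d/p) = -1, so p is inert: (p) stays prime with e=1, f=2, g=1.
Therefore p is inert.

inert


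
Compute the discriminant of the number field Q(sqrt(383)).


For K = Q(sqrt(d)) with d squarefree: disc(K) = d if d = 1 mod 4, and disc(K) = 4d if d = 2 or 3 mod 4.
Here d = 383, and d mod 4 = 3.
d = 3 mod 4, not 1 (O_K = Z[sqrt(d)]), so disc(K) = 4d = 4 * (383) = 1532

1532


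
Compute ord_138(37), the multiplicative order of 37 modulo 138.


We want ord_138(37), the smallest k >= 1 with 37^k = 1 mod 138.
n = 138 = 2 * 3 * 23, phi(138) = 44; the order divides phi(n).
Divisors of 44: 1, 2, 4, 11, 22, 44
Repeated squaring mod 138: 37^1 = 37, 37^2 = 127, 37^4 = 121, 37^8 = 13, 37^16 = 31, 37^32 = 133
Test divisors in increasing order:
  k=1: 37^1 = 37 mod 138
  k=2: 37^2 = 127 mod 138
  k=4: 37^4 = 121 mod 138
  k=11: 37^11 = 13 * 127 * 37 = 91 mod 138
  k=22: 37^22 = 31 * 121 * 127 = 1 mod 138  <- first divisor giving 1
Order = 22

22


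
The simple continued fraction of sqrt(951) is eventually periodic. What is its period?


Run the CF algorithm for sqrt(951).
a_0 = floor(sqrt(951)) = 30; set m_0=0, q_0=1.
Recurrence: m' = q*a - m,  q' = (d - m'^2)/q,  a' = floor((a_0 + m')/q').
  step 1: m=30, q=51, a=1
  step 2: m=21, q=10, a=5
  step 3: m=29, q=11, a=5
  step 4: m=26, q=25, a=2
  step 5: m=24, q=15, a=3
  step 6: m=21, q=34, a=1
  step 7: m=13, q=23, a=1
  step 8: m=10, q=37, a=1
  step 9: m=27, q=6, a=9
  step 10: m=27, q=37, a=1
  step 11: m=10, q=23, a=1
  step 12: m=13, q=34, a=1
  step 13: m=21, q=15, a=3
  step 14: m=24, q=25, a=2
  step 15: m=26, q=11, a=5
  step 16: m=29, q=10, a=5
  step 17: m=21, q=51, a=1
  step 18: m=30, q=1, a=60
a_18 = 2*a_0 = 60, so the period closes here.
sqrt(951) = [30; 1, 5, 5, 2, 3, 1, 1, 1, 9, 1, 1, 1, 3, 2, 5, 5, 1, 60]
Period length = 18

18


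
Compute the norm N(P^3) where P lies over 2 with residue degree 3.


N(P^a) = p^(a*f)
= 2^(3*3)
= 2^9
= 512

512


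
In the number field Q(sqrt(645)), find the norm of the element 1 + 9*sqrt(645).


N(a + b*sqrt(d)) = a^2 - d*b^2
= (1)^2 - (645)*(9)^2
= 1 - 52245
= -52244

-52244


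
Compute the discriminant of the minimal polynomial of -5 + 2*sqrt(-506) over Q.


The element -5 + 2*sqrt(-506) has minimal polynomial:
x^2 + 10*x + 2049
Discriminant = (10)^2 - 4*(2049)
= 100 - 8196
= -8096

-8096


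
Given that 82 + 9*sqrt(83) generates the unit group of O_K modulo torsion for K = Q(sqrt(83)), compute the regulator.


epsilon = 82 + 9*sqrt(83)
= 163.9939
R = ln(163.9939)
= 5.0998

5.0998


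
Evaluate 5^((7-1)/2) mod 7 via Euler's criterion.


p = 7 is prime and the exponent is (p-1)/2 = 3, so by Euler's criterion 5^3 = (5/7) = +1 or -1 mod 7.
Compute by square-and-multiply:
  3 = 2 + 1 (binary 11)
  Repeated squaring mod 7: 5^1 = 5, 5^2 = 4
  5^3 = 5^2 * 5^1 = 4 * 5 mod 7
    4 * 5 = 20 = 6 mod 7
  5^3 = 6 mod 7
Result 6 = p - 1 = -1 mod 7: 5 is a quadratic non-residue mod 7. As a residue in [0, p-1] the value is 6.
5^3 mod 7 = 6

6


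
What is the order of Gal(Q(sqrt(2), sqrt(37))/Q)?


The 2 square roots of distinct primes are multiplicatively independent over Q,
so [K:Q] = 2^2 and Gal(K/Q) is isomorphic to (Z/2Z)^2.
|Gal| = 2^2 = 4

4


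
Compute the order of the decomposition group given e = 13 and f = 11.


|D_P| = e * f
= 13 * 11
= 143

143


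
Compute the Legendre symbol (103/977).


p = 977 is prime, so compute (103/977) with the reciprocity algorithm (Jacobi-symbol steps: pull out 2s via (2/n), flip via reciprocity, reduce):
  reciprocity: (103/977) -> +(977/103)
  reduce: (50/103)
  pull out 2: (2/103) = +1  (since 103 mod 8 = 7)
  reciprocity: (25/103) -> +(103/25)
  reduce: (3/25)
  reciprocity: (3/25) -> +(25/3)
  reduce: (1/3)
  (1/3) = 1
Product of signs = 1
(103/977) = 1

1


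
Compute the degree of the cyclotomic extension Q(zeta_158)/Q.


The degree equals Euler's totient phi(158).
158 = 2 * 79
phi(158) = 78

78


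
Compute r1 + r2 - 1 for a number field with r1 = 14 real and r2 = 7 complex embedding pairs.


By Dirichlet's unit theorem:
rank = r1 + r2 - 1
= 14 + 7 - 1
= 20

20


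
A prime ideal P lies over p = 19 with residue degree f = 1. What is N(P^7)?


N(P^a) = p^(a*f)
= 19^(7*1)
= 19^7
= 893871739

893871739


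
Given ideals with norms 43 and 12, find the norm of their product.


N(IJ) = N(I) * N(J)
= 43 * 12
= 516

516


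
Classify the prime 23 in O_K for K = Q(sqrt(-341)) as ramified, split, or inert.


K = Q(sqrt(-341)). Since d mod 4 = 3, disc(K) = -1364.
Check p | disc: -1364 mod 23 = 16.
p does not divide disc. Compute Legendre symbol (d/p):
4^((23-1)/2) mod 23 = 1
(d/p) = 1, so p splits: (p) = P*P' with e=1, f=1, g=2.
Therefore p is split.

split


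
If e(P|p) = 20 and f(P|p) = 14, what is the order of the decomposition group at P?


|D_P| = e * f
= 20 * 14
= 280

280


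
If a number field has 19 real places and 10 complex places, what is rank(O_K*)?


By Dirichlet's unit theorem:
rank = r1 + r2 - 1
= 19 + 10 - 1
= 28

28


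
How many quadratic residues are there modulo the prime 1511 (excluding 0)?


For prime p, the number of non-zero quadratic residues is (p-1)/2.
= (1511-1)/2
= 755

755


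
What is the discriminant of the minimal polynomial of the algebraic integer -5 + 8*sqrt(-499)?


The element -5 + 8*sqrt(-499) has minimal polynomial:
x^2 + 10*x + 31961
Discriminant = (10)^2 - 4*(31961)
= 100 - 127844
= -127744

-127744


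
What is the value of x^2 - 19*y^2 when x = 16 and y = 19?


x^2 - d*y^2
= 16^2 - 19*19^2
= 256 - 6859
= -6603

-6603


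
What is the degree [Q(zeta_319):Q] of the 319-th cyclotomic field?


The degree equals Euler's totient phi(319).
319 = 11 * 29
phi(319) = 280

280


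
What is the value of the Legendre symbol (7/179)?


p = 179 is prime, so compute (7/179) with the reciprocity algorithm (Jacobi-symbol steps: pull out 2s via (2/n), flip via reciprocity, reduce):
  reciprocity: (7/179) -> -(179/7)
  reduce: (4/7)
  pull out 2: (2/7) = +1  (since 7 mod 8 = 7)
  pull out 2: (2/7) = +1  (since 7 mod 8 = 7)
  (1/7) = 1
Product of signs = -1
(7/179) = -1

-1


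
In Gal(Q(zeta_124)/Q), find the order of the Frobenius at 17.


The Frobenius at p in Gal(Q(zeta_n)/Q) = (Z/nZ)* is the class of p, so its order is ord_124(17), the smallest k >= 1 with 17^k = 1 mod 124.
n = 124 = 2^2 * 31, phi(124) = 60; the order divides phi(n).
Divisors of 60: 1, 2, 3, 4, 5, 6, 10, 12, 15, 20, 30, 60
Repeated squaring mod 124: 17^1 = 17, 17^2 = 41, 17^4 = 69, 17^8 = 49, 17^16 = 45, 17^32 = 41
Test divisors in increasing order:
  k=1: 17^1 = 17 mod 124
  k=2: 17^2 = 41 mod 124
  k=3: 17^3 = 41 * 17 = 77 mod 124
  k=4: 17^4 = 69 mod 124
  k=5: 17^5 = 69 * 17 = 57 mod 124
  k=6: 17^6 = 69 * 41 = 101 mod 124
  k=10: 17^10 = 49 * 41 = 25 mod 124
  k=12: 17^12 = 49 * 69 = 33 mod 124
  k=15: 17^15 = 49 * 69 * 41 * 17 = 61 mod 124
  k=20: 17^20 = 45 * 69 = 5 mod 124
  k=30: 17^30 = 45 * 49 * 69 * 41 = 1 mod 124  <- first divisor giving 1
Order = 30

30


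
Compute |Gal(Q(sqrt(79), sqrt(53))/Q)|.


The 2 square roots of distinct primes are multiplicatively independent over Q,
so [K:Q] = 2^2 and Gal(K/Q) is isomorphic to (Z/2Z)^2.
|Gal| = 2^2 = 4

4


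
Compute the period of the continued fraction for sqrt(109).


Run the CF algorithm for sqrt(109).
a_0 = floor(sqrt(109)) = 10; set m_0=0, q_0=1.
Recurrence: m' = q*a - m,  q' = (d - m'^2)/q,  a' = floor((a_0 + m')/q').
  step 1: m=10, q=9, a=2
  step 2: m=8, q=5, a=3
  step 3: m=7, q=12, a=1
  step 4: m=5, q=7, a=2
  step 5: m=9, q=4, a=4
  step 6: m=7, q=15, a=1
  step 7: m=8, q=3, a=6
  step 8: m=10, q=3, a=6
  step 9: m=8, q=15, a=1
  step 10: m=7, q=4, a=4
  step 11: m=9, q=7, a=2
  step 12: m=5, q=12, a=1
  step 13: m=7, q=5, a=3
  step 14: m=8, q=9, a=2
  step 15: m=10, q=1, a=20
a_15 = 2*a_0 = 20, so the period closes here.
sqrt(109) = [10; 2, 3, 1, 2, 4, 1, 6, 6, 1, 4, 2, 1, 3, 2, 20]
Period length = 15

15


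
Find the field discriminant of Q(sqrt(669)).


For K = Q(sqrt(d)) with d squarefree: disc(K) = d if d = 1 mod 4, and disc(K) = 4d if d = 2 or 3 mod 4.
Here d = 669, and d mod 4 = 1.
d = 1 mod 4 (O_K = Z[(1+sqrt(d))/2]), so disc(K) = d = 669

669


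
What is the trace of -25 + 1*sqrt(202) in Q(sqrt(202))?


Tr(a + b*sqrt(d)) = (a + b*sqrt(d)) + (a - b*sqrt(d)) = 2a
= 2 * (-25)
= -50

-50


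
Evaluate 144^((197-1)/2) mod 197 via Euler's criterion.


p = 197 is prime and the exponent is (p-1)/2 = 98, so by Euler's criterion 144^98 = (144/197) = +1 or -1 mod 197.
Compute by square-and-multiply:
  98 = 64 + 32 + 2 (binary 1100010)
  Repeated squaring mod 197: 144^1 = 144, 144^2 = 51, 144^4 = 40, 144^8 = 24, 144^16 = 182, 144^32 = 28, 144^64 = 193
  144^98 = 144^64 * 144^32 * 144^2 = 193 * 28 * 51 mod 197
    193 * 28 = 5404 = 85 mod 197
    85 * 51 = 4335 = 1 mod 197
  144^98 = 1 mod 197
Result 1: 144 is a quadratic residue mod 197.
144^98 mod 197 = 1

1


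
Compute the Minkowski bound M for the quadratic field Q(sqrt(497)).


d = 497, d mod 4 = 1, so disc(K) = d = 497; |disc(K)| = 497
Real quadratic field, so n = 2, s = r2 = 0, r1 = 2
M = (n!/n^n) * (4/pi)^s * sqrt(|disc(K)|) = (2!/2^2) * (4/pi)^0 * sqrt(497)
= 0.5 * 1.000000 * 22.293497
= 11.1467

11.1467


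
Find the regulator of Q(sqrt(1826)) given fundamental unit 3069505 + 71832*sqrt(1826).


epsilon = 3069505 + 71832*sqrt(1826)
= 6.1390e+06
R = ln(6.1390e+06)
= 15.6302

15.6302


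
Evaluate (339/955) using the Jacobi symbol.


Compute (339/955) via quadratic reciprocity:
  reciprocity: (339/955) -> -(955/339)
  reduce: (277/339)
  reciprocity: (277/339) -> +(339/277)
  reduce: (62/277)
  pull out 2: (2/277) = -1  (since 277 mod 8 = 5)
  reciprocity: (31/277) -> +(277/31)
  reduce: (29/31)
  reciprocity: (29/31) -> +(31/29)
  reduce: (2/29)
  pull out 2: (2/29) = -1  (since 29 mod 8 = 5)
  (1/29) = 1
Product of signs = -1

-1


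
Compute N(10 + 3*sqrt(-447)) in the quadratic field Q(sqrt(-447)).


N(a + b*sqrt(d)) = a^2 - d*b^2
= (10)^2 - (-447)*(3)^2
= 100 + 4023
= 4123

4123


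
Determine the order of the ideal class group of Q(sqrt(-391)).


K = Q(sqrt(-391)). d mod 4 = 1, so D = disc(K) = d = -391
h(K) equals the number of primitive reduced positive-definite forms (a, b, c) = a*x^2 + b*x*y + c*y^2 with b^2 - 4ac = D,
where reduced means |b| <= a <= c, with b >= 0 whenever |b| = a or a = c, and primitive means gcd(a, b, c) = 1.
Reduced forces 3a^2 <= |D| = 391, so 1 <= a <= 11; b must have the parity of D, and c = (b^2 - D)/(4a) must be an integer >= a.
Enumerate a = 1..11, b in [-a, a]:
  a=1: (1, 1, 98)  [1]
  a=2: (2, -1, 49), (2, 1, 49)  [2]
  a=3: none
  a=4: (4, -3, 25), (4, 3, 25)  [2]
  a=5: (5, -3, 20), (5, 3, 20)  [2]
  a=6: none
  a=7: (7, -1, 14), (7, 1, 14)  [2]
  a=8: (8, -5, 13), (8, 5, 13)  [2]
  a=9: none
  a=10: (10, -7, 11), (10, 3, 10), (10, 7, 11)  [3]
  a=11: none
Total reduced forms: 1 + 2 + 2 + 2 + 2 + 2 + 3 = 14
h = 14

14


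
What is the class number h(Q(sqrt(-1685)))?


K = Q(sqrt(-1685)). d mod 4 = 3, so D = disc(K) = 4d = -6740
h(K) equals the number of primitive reduced positive-definite forms (a, b, c) = a*x^2 + b*x*y + c*y^2 with b^2 - 4ac = D,
where reduced means |b| <= a <= c, with b >= 0 whenever |b| = a or a = c, and primitive means gcd(a, b, c) = 1.
Reduced forces 3a^2 <= |D| = 6740, so 1 <= a <= 47; b must have the parity of D, and c = (b^2 - D)/(4a) must be an integer >= a.
Enumerate a = 1..47, b in [-a, a]:
  a=1: (1, 0, 1685)  [1]
  a=2: (2, 2, 843)  [1]
  a=3: (3, -2, 562), (3, 2, 562)  [2]
  a=4: none
  a=5: (5, 0, 337)  [1]
  a=6: (6, -2, 281), (6, 2, 281)  [2]
  a=7: (7, -6, 242), (7, 6, 242)  [2]
  a=8: none
  a=9: (9, -8, 189), (9, 8, 189)  [2]
  a=10: (10, 10, 171)  [1]
  a=11: (11, -6, 154), (11, 6, 154)  [2]
  a=12..13: none
  a=14: (14, -6, 121), (14, 6, 121)  [2]
  a=15: (15, -10, 114), (15, 10, 114)  [2]
  a=16: none
  a=17: (17, -14, 102), (17, 14, 102)  [2]
  a=18: (18, -10, 95), (18, 10, 95)  [2]
  a=19: (19, -10, 90), (19, 10, 90)  [2]
  a=20: none
  a=21: (21, -20, 85), (21, -8, 81), (21, 8, 81), (21, 20, 85)  [4]
  a=22: (22, -6, 77), (22, 6, 77)  [2]
  a=23..26: none
  a=27: (27, -8, 63), (27, 8, 63)  [2]
  a=28..29: none
  a=30: (30, -10, 57), (30, 10, 57)  [2]
  a=31: (31, -24, 59), (31, 24, 59)  [2]
  a=32: none
  a=33: (33, -28, 57), (33, -16, 53), (33, 16, 53), (33, 28, 57)  [4]
  a=34: (34, -14, 51), (34, 14, 51)  [2]
  a=35: (35, -20, 51), (35, 20, 51)  [2]
  a=36..37: none
  a=38: (38, -10, 45), (38, 10, 45)  [2]
  a=39..40: none
  a=41: (41, -36, 49), (41, 36, 49)  [2]
  a=42: (42, -34, 47), (42, -22, 43), (42, 22, 43), (42, 34, 47)  [4]
  a=43..47: none
Total reduced forms: 1 + 1 + 2 + 1 + 2 + 2 + 2 + 1 + 2 + 2 + 2 + 2 + 2 + 2 + 4 + 2 + 2 + 2 + 2 + 4 + 2 + 2 + 2 + 2 + 4 = 52
h = 52

52


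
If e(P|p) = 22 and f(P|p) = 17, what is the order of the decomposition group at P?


|D_P| = e * f
= 22 * 17
= 374

374


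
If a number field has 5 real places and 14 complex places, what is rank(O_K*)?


By Dirichlet's unit theorem:
rank = r1 + r2 - 1
= 5 + 14 - 1
= 18

18


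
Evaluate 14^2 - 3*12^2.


x^2 - d*y^2
= 14^2 - 3*12^2
= 196 - 432
= -236

-236


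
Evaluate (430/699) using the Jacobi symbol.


Compute (430/699) via quadratic reciprocity:
  pull out 2: (2/699) = -1  (since 699 mod 8 = 3)
  reciprocity: (215/699) -> -(699/215)
  reduce: (54/215)
  pull out 2: (2/215) = +1  (since 215 mod 8 = 7)
  reciprocity: (27/215) -> -(215/27)
  reduce: (26/27)
  pull out 2: (2/27) = -1  (since 27 mod 8 = 3)
  reciprocity: (13/27) -> +(27/13)
  reduce: (1/13)
  (1/13) = 1
Product of signs = 1

1


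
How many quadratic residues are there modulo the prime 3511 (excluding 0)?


For prime p, the number of non-zero quadratic residues is (p-1)/2.
= (3511-1)/2
= 1755

1755


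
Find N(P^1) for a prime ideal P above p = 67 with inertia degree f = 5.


N(P^a) = p^(a*f)
= 67^(1*5)
= 67^5
= 1350125107

1350125107


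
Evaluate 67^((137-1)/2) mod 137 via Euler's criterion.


p = 137 is prime and the exponent is (p-1)/2 = 68, so by Euler's criterion 67^68 = (67/137) = +1 or -1 mod 137.
Compute by square-and-multiply:
  68 = 64 + 4 (binary 1000100)
  Repeated squaring mod 137: 67^1 = 67, 67^2 = 105, 67^4 = 65, 67^8 = 115, 67^16 = 73, 67^32 = 123, 67^64 = 59
  67^68 = 67^64 * 67^4 = 59 * 65 mod 137
    59 * 65 = 3835 = 136 mod 137
  67^68 = 136 mod 137
Result 136 = p - 1 = -1 mod 137: 67 is a quadratic non-residue mod 137. As a residue in [0, p-1] the value is 136.
67^68 mod 137 = 136

136


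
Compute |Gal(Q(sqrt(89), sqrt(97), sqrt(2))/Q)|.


The 3 square roots of distinct primes are multiplicatively independent over Q,
so [K:Q] = 2^3 and Gal(K/Q) is isomorphic to (Z/2Z)^3.
|Gal| = 2^3 = 8

8


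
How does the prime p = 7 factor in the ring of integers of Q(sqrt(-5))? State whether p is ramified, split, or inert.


K = Q(sqrt(-5)). Since d mod 4 = 3, disc(K) = -20.
Check p | disc: -20 mod 7 = 1.
p does not divide disc. Compute Legendre symbol (d/p):
2^((7-1)/2) mod 7 = 1
(d/p) = 1, so p splits: (p) = P*P' with e=1, f=1, g=2.
Therefore p is split.

split
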